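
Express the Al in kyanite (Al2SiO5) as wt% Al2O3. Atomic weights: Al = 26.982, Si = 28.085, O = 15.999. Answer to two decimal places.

Molar mass of Al2SiO5 = 2·26.982 + 1·28.085 + 5·15.999 = 162.044 g/mol.
Each formula unit contains 2 Al, equivalent to 2/2 = 1.0000 mol Al2O3.
M(Al2O3) = 2×26.982 + 3×15.999 = 101.961 g/mol.
Mass of Al2O3 per formula unit = 1.0000 × 101.961 = 101.961 g.
Al2O3 wt% = 101.961 / 162.044 × 100 = 62.92%.

62.92 wt%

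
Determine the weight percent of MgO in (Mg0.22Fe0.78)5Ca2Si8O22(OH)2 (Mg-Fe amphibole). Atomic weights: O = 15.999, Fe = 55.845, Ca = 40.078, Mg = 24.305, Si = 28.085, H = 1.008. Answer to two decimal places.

M((Mg0.22Fe0.78)5Ca2Si8O22(OH)2) = 935.359 g/mol; M(MgO) = 40.304 g/mol.
Moles MgO per formula unit = 1.10 Mg ÷ 1 = 1.1000.
MgO fraction = (1.1000 × 40.304) / 935.359 = 44.334/935.359 = 0.0474.

4.74 wt%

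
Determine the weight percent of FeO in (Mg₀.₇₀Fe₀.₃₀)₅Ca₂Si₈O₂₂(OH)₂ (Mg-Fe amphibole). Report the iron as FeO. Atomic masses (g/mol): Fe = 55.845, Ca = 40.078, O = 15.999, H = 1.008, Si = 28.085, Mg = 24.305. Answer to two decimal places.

12.54 wt%

M((Mg₀.₇₀Fe₀.₃₀)₅Ca₂Si₈O₂₂(OH)₂) = 859.663 g/mol; M(FeO) = 71.844 g/mol.
Moles FeO per formula unit = 1.50 Fe ÷ 1 = 1.5000.
FeO fraction = (1.5000 × 71.844) / 859.663 = 107.766/859.663 = 0.1254.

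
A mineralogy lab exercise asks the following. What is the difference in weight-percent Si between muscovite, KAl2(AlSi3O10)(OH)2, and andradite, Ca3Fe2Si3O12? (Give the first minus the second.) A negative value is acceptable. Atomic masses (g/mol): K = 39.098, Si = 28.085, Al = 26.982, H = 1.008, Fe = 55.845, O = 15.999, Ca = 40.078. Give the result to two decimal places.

4.57 percentage points

M(KAl2(AlSi3O10)(OH)2) = 398.303 g/mol, so wt% Si = 84.255/398.303 × 100 = 21.15%.
M(Ca3Fe2Si3O12) = 508.167 g/mol, so wt% Si = 84.255/508.167 × 100 = 16.58%.
21.15 − 16.58 = 4.57 pp.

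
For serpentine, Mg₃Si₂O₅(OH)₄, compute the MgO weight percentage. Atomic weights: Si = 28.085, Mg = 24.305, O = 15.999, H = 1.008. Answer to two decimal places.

43.63 wt%

Molar mass of Mg₃Si₂O₅(OH)₄ = 3·24.305 + 2·28.085 + 9·15.999 + 4·1.008 = 277.108 g/mol.
Each formula unit contains 3 Mg, equivalent to 3/1 = 3.0000 mol MgO.
M(MgO) = 1×24.305 + 1×15.999 = 40.304 g/mol.
Mass of MgO per formula unit = 3.0000 × 40.304 = 120.912 g.
MgO wt% = 120.912 / 277.108 × 100 = 43.63%.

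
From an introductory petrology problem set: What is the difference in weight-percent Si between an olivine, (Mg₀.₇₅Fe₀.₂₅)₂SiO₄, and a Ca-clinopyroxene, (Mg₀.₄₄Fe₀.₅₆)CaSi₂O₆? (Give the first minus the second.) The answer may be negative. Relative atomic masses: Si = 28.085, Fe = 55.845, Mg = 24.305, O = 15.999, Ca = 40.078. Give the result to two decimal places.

M((Mg₀.₇₅Fe₀.₂₅)₂SiO₄) = 156.461 g/mol, so wt% Si = 28.085/156.461 × 100 = 17.95%.
M((Mg₀.₄₄Fe₀.₅₆)CaSi₂O₆) = 234.209 g/mol, so wt% Si = 56.170/234.209 × 100 = 23.98%.
17.95 − 23.98 = -6.03 pp.

-6.03 percentage points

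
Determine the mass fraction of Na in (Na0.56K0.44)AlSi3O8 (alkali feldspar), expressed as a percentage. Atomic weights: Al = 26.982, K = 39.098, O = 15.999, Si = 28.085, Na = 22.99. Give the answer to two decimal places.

M((Na0.56K0.44)AlSi3O8) = 269.307 g/mol.
Na contributes 0.56 × 22.99 = 12.874 g per mole.
12.874/269.307 = 0.0478 → 4.78%.

4.78 wt%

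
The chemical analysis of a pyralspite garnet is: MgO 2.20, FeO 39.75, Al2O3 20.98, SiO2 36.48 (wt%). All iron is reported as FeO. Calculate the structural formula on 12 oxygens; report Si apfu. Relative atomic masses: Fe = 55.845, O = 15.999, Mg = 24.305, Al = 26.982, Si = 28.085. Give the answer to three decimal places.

MgO: 2.20/40.304 = 0.05459 mol → 0.05459 mol Mg, 0.05459 mol O.
FeO: 39.75/71.844 = 0.55328 mol → 0.55328 mol Fe, 0.55328 mol O.
Al2O3: 20.98/101.961 = 0.20576 mol → 0.41152 mol Al, 0.61728 mol O.
SiO2: 36.48/60.083 = 0.60716 mol → 0.60716 mol Si, 1.21432 mol O.
Total oxygen = 2.43947 mol. Normalization factor = 12/2.43947 = 4.91910.
Si per 12 O = 0.60716 × 4.91910 = 2.987.

2.987 Si apfu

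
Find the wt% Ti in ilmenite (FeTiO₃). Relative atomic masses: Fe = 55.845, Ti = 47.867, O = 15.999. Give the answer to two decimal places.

31.55 mass %

Molar mass of FeTiO₃: 1·55.845 + 1·47.867 + 3·15.999 = 151.709 g/mol.
Mass of Ti per formula unit: 1 × 47.867 = 47.867 g.
Weight fraction Ti = 47.867 / 151.709 = 0.3155.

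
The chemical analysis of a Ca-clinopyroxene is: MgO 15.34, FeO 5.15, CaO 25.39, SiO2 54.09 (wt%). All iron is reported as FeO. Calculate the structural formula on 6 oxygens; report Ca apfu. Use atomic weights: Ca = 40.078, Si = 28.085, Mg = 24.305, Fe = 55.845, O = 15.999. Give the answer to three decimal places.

MgO (M=40.304): mol = 0.38061; Mg = 0.38061, O = 0.38061.
FeO (M=71.844): mol = 0.07168; Fe = 0.07168, O = 0.07168.
CaO (M=56.077): mol = 0.45277; Ca = 0.45277, O = 0.45277.
SiO2 (M=60.083): mol = 0.90025; Si = 0.90025, O = 1.80050.
ΣO = 2.70556; factor = 6/ΣO = 2.21766.
Ca apfu = 0.45277 × 2.21766 = 1.004.

1.004 Ca apfu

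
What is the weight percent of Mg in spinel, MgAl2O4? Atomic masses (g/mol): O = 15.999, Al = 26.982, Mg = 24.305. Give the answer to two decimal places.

17.08 weight percent

Molar mass of MgAl2O4: 1·24.305 + 2·26.982 + 4·15.999 = 142.265 g/mol.
Mass of Mg per formula unit: 1 × 24.305 = 24.305 g.
Weight fraction Mg = 24.305 / 142.265 = 0.1708.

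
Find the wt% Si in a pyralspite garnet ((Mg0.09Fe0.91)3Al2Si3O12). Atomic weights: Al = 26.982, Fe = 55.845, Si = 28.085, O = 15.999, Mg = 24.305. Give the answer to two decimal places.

17.22 wt%

M((Mg0.09Fe0.91)3Al2Si3O12) = 489.226 g/mol.
Si contributes 3 × 28.085 = 84.255 g per mole.
84.255/489.226 = 0.1722 → 17.22%.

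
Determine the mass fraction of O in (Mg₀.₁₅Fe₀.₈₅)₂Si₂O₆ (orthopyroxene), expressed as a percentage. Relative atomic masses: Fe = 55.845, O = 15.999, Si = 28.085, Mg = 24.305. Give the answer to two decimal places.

37.73 wt%

Molar mass of (Mg₀.₁₅Fe₀.₈₅)₂Si₂O₆: 0.30·24.305 + 1.70·55.845 + 2·28.085 + 6·15.999 = 254.392 g/mol.
Mass of O per formula unit: 6 × 15.999 = 95.994 g.
Weight fraction O = 95.994 / 254.392 = 0.3773.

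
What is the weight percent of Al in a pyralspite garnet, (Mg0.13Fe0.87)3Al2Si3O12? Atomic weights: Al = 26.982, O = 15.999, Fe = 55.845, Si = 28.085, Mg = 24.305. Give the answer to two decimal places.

Molar mass of (Mg0.13Fe0.87)3Al2Si3O12: 0.39×24.305 + 2.61×55.845 + 2×26.982 + 3×28.085 + 12×15.999 = 485.441 g/mol.
Mass of Al per formula unit: 2 × 26.982 = 53.964 g.
Weight fraction Al = 53.964 / 485.441 = 0.1112.

11.12 weight percent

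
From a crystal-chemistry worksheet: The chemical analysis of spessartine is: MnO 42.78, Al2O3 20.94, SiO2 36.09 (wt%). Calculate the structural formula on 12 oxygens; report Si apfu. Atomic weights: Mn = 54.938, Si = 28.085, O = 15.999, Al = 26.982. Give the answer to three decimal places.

42.78 wt% MnO ÷ 70.937 g/mol = 0.60307 mol, giving 0.60307 Mn and 0.60307 O.
20.94 wt% Al2O3 ÷ 101.961 g/mol = 0.20537 mol, giving 0.41074 Al and 0.61611 O.
36.09 wt% SiO2 ÷ 60.083 g/mol = 0.60067 mol, giving 0.60067 Si and 1.20134 O.
Oxygen sums to 2.42052; scaling by 12/2.42052 = 4.95761 puts the formula on 12 O.
Si: 0.60067 × 4.95761 = 2.978 atoms per formula unit.

2.978 Si apfu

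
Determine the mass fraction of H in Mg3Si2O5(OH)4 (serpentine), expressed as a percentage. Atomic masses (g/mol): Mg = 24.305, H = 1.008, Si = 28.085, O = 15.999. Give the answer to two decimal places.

M(Mg3Si2O5(OH)4) = 277.108 g/mol.
H contributes 4 × 1.008 = 4.032 g per mole.
4.032/277.108 = 0.0146 → 1.46%.

1.46 wt%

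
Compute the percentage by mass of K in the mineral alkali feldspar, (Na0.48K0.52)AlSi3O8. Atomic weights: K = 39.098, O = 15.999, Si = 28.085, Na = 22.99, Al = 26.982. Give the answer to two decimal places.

Molar mass of (Na0.48K0.52)AlSi3O8: 0.48·22.99 + 0.52·39.098 + 1·26.982 + 3·28.085 + 8·15.999 = 270.595 g/mol.
Mass of K per formula unit: 0.52 × 39.098 = 20.331 g.
Weight fraction K = 20.331 / 270.595 = 0.0751.

7.51 wt%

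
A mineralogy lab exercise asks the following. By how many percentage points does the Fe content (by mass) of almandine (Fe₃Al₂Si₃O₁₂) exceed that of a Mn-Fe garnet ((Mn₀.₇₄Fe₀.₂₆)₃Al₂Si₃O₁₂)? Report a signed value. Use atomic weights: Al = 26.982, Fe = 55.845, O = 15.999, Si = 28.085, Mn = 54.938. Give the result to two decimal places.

24.87 percentage points

Fe in Fe₃Al₂Si₃O₁₂: molar mass 497.742 g/mol; 3×55.845 = 167.535 g → 33.66 wt%.
Fe in (Mn₀.₇₄Fe₀.₂₆)₃Al₂Si₃O₁₂: molar mass 495.728 g/mol; 0.78×55.845 = 43.559 g → 8.79 wt%.
Difference = 33.66 − 8.79 = 24.87 percentage points.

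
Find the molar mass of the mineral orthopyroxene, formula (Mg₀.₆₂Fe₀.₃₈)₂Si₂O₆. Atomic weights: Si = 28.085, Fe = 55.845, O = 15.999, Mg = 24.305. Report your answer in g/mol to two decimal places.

224.74 g/mol

Mg: 1.24 × 24.305 = 30.1382
Fe: 0.76 × 55.845 = 42.4422
Si: 2 × 28.085 = 56.1700
O: 6 × 15.999 = 95.9940
Summing the contributions gives the formula mass.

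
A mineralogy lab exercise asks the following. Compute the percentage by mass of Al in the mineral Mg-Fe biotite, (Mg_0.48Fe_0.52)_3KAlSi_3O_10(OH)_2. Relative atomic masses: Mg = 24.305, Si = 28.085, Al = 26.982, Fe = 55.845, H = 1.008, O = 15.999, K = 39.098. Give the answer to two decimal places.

5.78 wt%

Formula mass = 1.44·24.305 + 1.56·55.845 + 1·39.098 + 1·26.982 + 3·28.085 + 12·15.999 + 2·1.008 = 466.456 g/mol, of which 26.982 g is Al.
So Al makes up 26.982/466.456 = 0.0578 of the mass, i.e. 5.78%.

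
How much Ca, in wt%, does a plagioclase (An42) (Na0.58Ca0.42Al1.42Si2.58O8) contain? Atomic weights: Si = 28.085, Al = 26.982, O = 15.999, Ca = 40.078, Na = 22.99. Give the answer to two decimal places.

Molar mass of Na0.58Ca0.42Al1.42Si2.58O8: 0.58·22.99 + 0.42·40.078 + 1.42·26.982 + 2.58·28.085 + 8·15.999 = 268.933 g/mol.
Mass of Ca per formula unit: 0.42 × 40.078 = 16.833 g.
Weight fraction Ca = 16.833 / 268.933 = 0.0626.

6.26 wt%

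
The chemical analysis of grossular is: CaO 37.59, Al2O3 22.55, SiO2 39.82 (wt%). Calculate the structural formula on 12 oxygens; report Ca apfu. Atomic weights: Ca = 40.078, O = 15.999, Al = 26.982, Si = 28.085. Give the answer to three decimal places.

3.025 Ca apfu

CaO: 37.59/56.077 = 0.67033 mol → 0.67033 mol Ca, 0.67033 mol O.
Al2O3: 22.55/101.961 = 0.22116 mol → 0.44232 mol Al, 0.66348 mol O.
SiO2: 39.82/60.083 = 0.66275 mol → 0.66275 mol Si, 1.32550 mol O.
Total oxygen = 2.65931 mol. Normalization factor = 12/2.65931 = 4.51245.
Ca per 12 O = 0.67033 × 4.51245 = 3.025.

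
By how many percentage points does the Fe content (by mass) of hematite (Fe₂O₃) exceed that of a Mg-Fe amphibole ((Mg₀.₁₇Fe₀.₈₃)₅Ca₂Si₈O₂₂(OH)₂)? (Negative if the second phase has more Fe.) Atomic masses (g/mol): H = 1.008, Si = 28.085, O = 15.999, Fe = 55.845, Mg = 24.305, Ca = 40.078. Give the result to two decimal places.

Fe in Fe₂O₃: molar mass 159.687 g/mol; 2×55.845 = 111.690 g → 69.94 wt%.
Fe in (Mg₀.₁₇Fe₀.₈₃)₅Ca₂Si₈O₂₂(OH)₂: molar mass 943.244 g/mol; 4.15×55.845 = 231.757 g → 24.57 wt%.
Difference = 69.94 − 24.57 = 45.37 percentage points.

45.37 percentage points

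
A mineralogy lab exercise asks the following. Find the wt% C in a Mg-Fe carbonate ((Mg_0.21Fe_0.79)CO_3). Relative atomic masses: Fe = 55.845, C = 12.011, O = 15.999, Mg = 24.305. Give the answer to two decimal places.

Formula mass = 0.21×24.305 + 0.79×55.845 + 1×12.011 + 3×15.999 = 109.230 g/mol, of which 12.011 g is C.
So C makes up 12.011/109.230 = 0.1100 of the mass, i.e. 11.00%.

11.00 weight percent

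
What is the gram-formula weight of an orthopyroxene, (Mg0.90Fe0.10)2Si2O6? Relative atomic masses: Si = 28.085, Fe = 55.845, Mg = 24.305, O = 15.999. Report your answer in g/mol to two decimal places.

207.08 g/mol

The formula mass is the sum 1.80*24.305 + 0.20*55.845 + 2*28.085 + 6*15.999.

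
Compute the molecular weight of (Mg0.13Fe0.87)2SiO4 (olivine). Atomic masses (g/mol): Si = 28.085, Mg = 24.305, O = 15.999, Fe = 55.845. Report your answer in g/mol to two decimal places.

Mg: 0.26 × 24.305 = 6.3193
Fe: 1.74 × 55.845 = 97.1703
Si: 1 × 28.085 = 28.0850
O: 4 × 15.999 = 63.9960
Summing the contributions gives the formula mass.

195.57 g/mol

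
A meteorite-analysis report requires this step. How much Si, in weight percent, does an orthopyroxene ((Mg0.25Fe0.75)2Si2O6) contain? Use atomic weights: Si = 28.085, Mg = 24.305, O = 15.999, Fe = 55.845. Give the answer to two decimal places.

22.64 weight percent

Formula mass = 0.50×24.305 + 1.50×55.845 + 2×28.085 + 6×15.999 = 248.084 g/mol, of which 56.170 g is Si.
So Si makes up 56.170/248.084 = 0.2264 of the mass, i.e. 22.64%.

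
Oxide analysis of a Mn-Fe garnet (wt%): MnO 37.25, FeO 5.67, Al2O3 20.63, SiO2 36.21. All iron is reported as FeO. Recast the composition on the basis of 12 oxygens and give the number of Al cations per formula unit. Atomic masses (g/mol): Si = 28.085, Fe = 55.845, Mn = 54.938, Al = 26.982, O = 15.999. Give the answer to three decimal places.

2.010 Al apfu

37.25 wt% MnO ÷ 70.937 g/mol = 0.52511 mol, giving 0.52511 Mn and 0.52511 O.
5.67 wt% FeO ÷ 71.844 g/mol = 0.07892 mol, giving 0.07892 Fe and 0.07892 O.
20.63 wt% Al2O3 ÷ 101.961 g/mol = 0.20233 mol, giving 0.40466 Al and 0.60699 O.
36.21 wt% SiO2 ÷ 60.083 g/mol = 0.60267 mol, giving 0.60267 Si and 1.20534 O.
Oxygen sums to 2.41636; scaling by 12/2.41636 = 4.96615 puts the formula on 12 O.
Al: 0.40466 × 4.96615 = 2.010 atoms per formula unit.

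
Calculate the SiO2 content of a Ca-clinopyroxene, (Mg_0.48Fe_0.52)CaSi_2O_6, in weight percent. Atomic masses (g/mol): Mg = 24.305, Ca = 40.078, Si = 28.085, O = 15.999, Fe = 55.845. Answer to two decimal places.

51.58 wt%

M((Mg_0.48Fe_0.52)CaSi_2O_6) = 232.948 g/mol; M(SiO2) = 60.083 g/mol.
Moles SiO2 per formula unit = 2 Si ÷ 1 = 2.0000.
SiO2 fraction = (2.0000 × 60.083) / 232.948 = 120.166/232.948 = 0.5158.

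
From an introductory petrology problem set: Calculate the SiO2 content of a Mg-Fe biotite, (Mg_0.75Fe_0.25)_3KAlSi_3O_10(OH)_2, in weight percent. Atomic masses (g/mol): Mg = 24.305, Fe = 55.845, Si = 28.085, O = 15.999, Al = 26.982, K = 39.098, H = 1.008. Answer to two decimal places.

Molar mass of (Mg_0.75Fe_0.25)_3KAlSi_3O_10(OH)_2 = 2.25·24.305 + 0.75·55.845 + 1·39.098 + 1·26.982 + 3·28.085 + 12·15.999 + 2·1.008 = 440.909 g/mol.
Each formula unit contains 3 Si, equivalent to 3/1 = 3.0000 mol SiO2.
M(SiO2) = 1×28.085 + 2×15.999 = 60.083 g/mol.
Mass of SiO2 per formula unit = 3.0000 × 60.083 = 180.249 g.
SiO2 wt% = 180.249 / 440.909 × 100 = 40.88%.

40.88 wt%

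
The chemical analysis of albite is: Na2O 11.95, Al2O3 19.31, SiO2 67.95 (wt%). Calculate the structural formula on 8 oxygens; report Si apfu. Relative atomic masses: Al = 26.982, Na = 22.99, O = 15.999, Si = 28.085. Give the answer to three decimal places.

11.95 wt% Na2O ÷ 61.979 g/mol = 0.19281 mol, giving 0.38562 Na and 0.19281 O.
19.31 wt% Al2O3 ÷ 101.961 g/mol = 0.18939 mol, giving 0.37878 Al and 0.56817 O.
67.95 wt% SiO2 ÷ 60.083 g/mol = 1.13094 mol, giving 1.13094 Si and 2.26188 O.
Oxygen sums to 3.02286; scaling by 8/3.02286 = 2.64650 puts the formula on 8 O.
Si: 1.13094 × 2.64650 = 2.993 atoms per formula unit.

2.993 Si apfu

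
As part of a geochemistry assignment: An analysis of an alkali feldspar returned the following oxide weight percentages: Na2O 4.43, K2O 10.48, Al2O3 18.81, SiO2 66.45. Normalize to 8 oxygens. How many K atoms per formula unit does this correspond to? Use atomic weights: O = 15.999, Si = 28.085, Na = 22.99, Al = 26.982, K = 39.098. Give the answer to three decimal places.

Na2O (M=61.979): mol = 0.07148; Na = 0.14296, O = 0.07148.
K2O (M=94.195): mol = 0.11126; K = 0.22252, O = 0.11126.
Al2O3 (M=101.961): mol = 0.18448; Al = 0.36896, O = 0.55344.
SiO2 (M=60.083): mol = 1.10597; Si = 1.10597, O = 2.21194.
ΣO = 2.94812; factor = 8/ΣO = 2.71359.
K apfu = 0.22252 × 2.71359 = 0.604.

0.604 K apfu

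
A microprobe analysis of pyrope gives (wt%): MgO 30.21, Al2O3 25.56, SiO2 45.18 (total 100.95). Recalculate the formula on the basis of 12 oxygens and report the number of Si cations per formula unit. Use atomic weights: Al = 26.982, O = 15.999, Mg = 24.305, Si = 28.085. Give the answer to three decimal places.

3.002 Si apfu

MgO (M=40.304): mol = 0.74955; Mg = 0.74955, O = 0.74955.
Al2O3 (M=101.961): mol = 0.25068; Al = 0.50136, O = 0.75204.
SiO2 (M=60.083): mol = 0.75196; Si = 0.75196, O = 1.50392.
ΣO = 3.00551; factor = 12/ΣO = 3.99267.
Si apfu = 0.75196 × 3.99267 = 3.002.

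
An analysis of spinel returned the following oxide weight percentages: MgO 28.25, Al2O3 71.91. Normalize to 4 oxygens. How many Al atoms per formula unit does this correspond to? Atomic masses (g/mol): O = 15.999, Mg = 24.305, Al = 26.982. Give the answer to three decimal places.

MgO (M=40.304): mol = 0.70092; Mg = 0.70092, O = 0.70092.
Al2O3 (M=101.961): mol = 0.70527; Al = 1.41054, O = 2.11581.
ΣO = 2.81673; factor = 4/ΣO = 1.42009.
Al apfu = 1.41054 × 1.42009 = 2.003.

2.003 Al apfu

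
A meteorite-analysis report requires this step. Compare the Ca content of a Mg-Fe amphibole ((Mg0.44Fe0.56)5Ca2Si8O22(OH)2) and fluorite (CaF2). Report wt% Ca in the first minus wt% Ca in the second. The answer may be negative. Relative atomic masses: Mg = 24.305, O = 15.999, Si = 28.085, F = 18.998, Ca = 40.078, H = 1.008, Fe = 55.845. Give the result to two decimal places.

-42.43 percentage points

Ca in (Mg0.44Fe0.56)5Ca2Si8O22(OH)2: molar mass 900.665 g/mol; 2×40.078 = 80.156 g → 8.90 wt%.
Ca in CaF2: molar mass 78.074 g/mol; 1×40.078 = 40.078 g → 51.33 wt%.
Difference = 8.90 − 51.33 = -42.43 percentage points.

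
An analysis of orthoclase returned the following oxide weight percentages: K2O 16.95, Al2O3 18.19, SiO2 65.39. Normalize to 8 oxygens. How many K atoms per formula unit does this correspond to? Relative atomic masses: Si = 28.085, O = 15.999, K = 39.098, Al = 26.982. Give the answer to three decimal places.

K2O (M=94.195): mol = 0.17995; K = 0.35990, O = 0.17995.
Al2O3 (M=101.961): mol = 0.17840; Al = 0.35680, O = 0.53520.
SiO2 (M=60.083): mol = 1.08833; Si = 1.08833, O = 2.17666.
ΣO = 2.89181; factor = 8/ΣO = 2.76643.
K apfu = 0.35990 × 2.76643 = 0.996.

0.996 K apfu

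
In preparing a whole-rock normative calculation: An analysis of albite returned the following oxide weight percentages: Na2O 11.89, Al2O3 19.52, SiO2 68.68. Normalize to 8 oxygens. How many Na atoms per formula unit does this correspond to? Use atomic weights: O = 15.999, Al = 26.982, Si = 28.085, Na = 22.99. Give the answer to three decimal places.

11.89 wt% Na2O ÷ 61.979 g/mol = 0.19184 mol, giving 0.38368 Na and 0.19184 O.
19.52 wt% Al2O3 ÷ 101.961 g/mol = 0.19145 mol, giving 0.38290 Al and 0.57435 O.
68.68 wt% SiO2 ÷ 60.083 g/mol = 1.14309 mol, giving 1.14309 Si and 2.28618 O.
Oxygen sums to 3.05237; scaling by 8/3.05237 = 2.62091 puts the formula on 8 O.
Na: 0.38368 × 2.62091 = 1.006 atoms per formula unit.

1.006 Na apfu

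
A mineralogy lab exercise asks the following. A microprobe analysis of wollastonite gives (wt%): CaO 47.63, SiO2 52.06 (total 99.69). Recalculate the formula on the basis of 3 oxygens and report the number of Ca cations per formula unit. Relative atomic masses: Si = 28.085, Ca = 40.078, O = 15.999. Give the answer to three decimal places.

CaO (M=56.077): mol = 0.84937; Ca = 0.84937, O = 0.84937.
SiO2 (M=60.083): mol = 0.86647; Si = 0.86647, O = 1.73294.
ΣO = 2.58231; factor = 3/ΣO = 1.16175.
Ca apfu = 0.84937 × 1.16175 = 0.987.

0.987 Ca apfu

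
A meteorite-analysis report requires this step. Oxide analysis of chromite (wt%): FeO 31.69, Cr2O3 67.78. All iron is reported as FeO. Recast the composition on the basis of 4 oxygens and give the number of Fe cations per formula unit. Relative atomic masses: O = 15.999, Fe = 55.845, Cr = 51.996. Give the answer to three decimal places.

0.992 Fe apfu

31.69 wt% FeO ÷ 71.844 g/mol = 0.44109 mol, giving 0.44109 Fe and 0.44109 O.
67.78 wt% Cr2O3 ÷ 151.989 g/mol = 0.44595 mol, giving 0.89190 Cr and 1.33785 O.
Oxygen sums to 1.77894; scaling by 4/1.77894 = 2.24853 puts the formula on 4 O.
Fe: 0.44109 × 2.24853 = 0.992 atoms per formula unit.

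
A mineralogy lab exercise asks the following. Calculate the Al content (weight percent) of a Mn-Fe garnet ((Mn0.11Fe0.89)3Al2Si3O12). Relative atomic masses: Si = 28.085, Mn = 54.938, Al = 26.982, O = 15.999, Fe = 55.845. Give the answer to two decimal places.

M((Mn0.11Fe0.89)3Al2Si3O12) = 497.443 g/mol.
Al contributes 2 × 26.982 = 53.964 g per mole.
53.964/497.443 = 0.1085 → 10.85%.

10.85 weight percent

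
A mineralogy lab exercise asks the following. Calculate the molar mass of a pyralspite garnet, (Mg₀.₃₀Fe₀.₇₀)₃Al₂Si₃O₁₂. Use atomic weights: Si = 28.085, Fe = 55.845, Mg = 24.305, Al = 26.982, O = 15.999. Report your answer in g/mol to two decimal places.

469.36 g/mol

M = 0.90*24.305 + 2.10*55.845 + 2*26.982 + 3*28.085 + 12*15.999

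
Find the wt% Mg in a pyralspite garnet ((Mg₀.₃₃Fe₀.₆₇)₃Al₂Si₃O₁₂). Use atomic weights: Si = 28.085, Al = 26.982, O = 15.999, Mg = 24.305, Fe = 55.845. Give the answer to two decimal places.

M((Mg₀.₃₃Fe₀.₆₇)₃Al₂Si₃O₁₂) = 466.517 g/mol.
Mg contributes 0.99 × 24.305 = 24.062 g per mole.
24.062/466.517 = 0.0516 → 5.16%.

5.16 wt%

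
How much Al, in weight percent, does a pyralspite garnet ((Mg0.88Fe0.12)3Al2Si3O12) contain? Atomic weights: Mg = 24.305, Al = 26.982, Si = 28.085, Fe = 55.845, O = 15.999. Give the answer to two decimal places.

Formula mass = 2.64·24.305 + 0.36·55.845 + 2·26.982 + 3·28.085 + 12·15.999 = 414.476 g/mol, of which 53.964 g is Al.
So Al makes up 53.964/414.476 = 0.1302 of the mass, i.e. 13.02%.

13.02 weight percent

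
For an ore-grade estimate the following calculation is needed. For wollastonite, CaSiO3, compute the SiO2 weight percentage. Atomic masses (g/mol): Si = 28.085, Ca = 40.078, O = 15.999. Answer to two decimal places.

51.72 wt%

Molar mass of CaSiO3 = 1·40.078 + 1·28.085 + 3·15.999 = 116.160 g/mol.
Each formula unit contains 1 Si, equivalent to 1/1 = 1.0000 mol SiO2.
M(SiO2) = 1×28.085 + 2×15.999 = 60.083 g/mol.
Mass of SiO2 per formula unit = 1.0000 × 60.083 = 60.083 g.
SiO2 wt% = 60.083 / 116.160 × 100 = 51.72%.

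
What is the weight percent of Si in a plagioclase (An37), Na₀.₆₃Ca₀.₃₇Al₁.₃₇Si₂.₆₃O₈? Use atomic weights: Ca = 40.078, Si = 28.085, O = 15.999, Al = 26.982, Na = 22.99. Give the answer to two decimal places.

27.55 mass %

M(Na₀.₆₃Ca₀.₃₇Al₁.₃₇Si₂.₆₃O₈) = 268.133 g/mol.
Si contributes 2.63 × 28.085 = 73.864 g per mole.
73.864/268.133 = 0.2755 → 27.55%.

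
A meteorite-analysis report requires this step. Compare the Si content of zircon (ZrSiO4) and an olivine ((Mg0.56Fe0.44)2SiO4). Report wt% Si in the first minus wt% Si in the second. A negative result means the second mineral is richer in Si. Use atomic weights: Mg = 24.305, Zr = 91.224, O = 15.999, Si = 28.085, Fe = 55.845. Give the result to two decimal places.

-1.35 percentage points

First mineral: 28.085 g Si in 183.305 g formula = 15.32 wt% Si.
Second mineral: 28.085 g Si in 168.446 g formula = 16.67 wt% Si.
15.32% − 16.67% gives a difference of -1.35 percentage points.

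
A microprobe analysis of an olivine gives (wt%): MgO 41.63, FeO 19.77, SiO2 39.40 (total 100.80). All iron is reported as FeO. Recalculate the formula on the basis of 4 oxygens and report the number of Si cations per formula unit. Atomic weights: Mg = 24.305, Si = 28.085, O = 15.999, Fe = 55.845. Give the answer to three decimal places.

1.001 Si apfu

41.63 wt% MgO ÷ 40.304 g/mol = 1.03290 mol, giving 1.03290 Mg and 1.03290 O.
19.77 wt% FeO ÷ 71.844 g/mol = 0.27518 mol, giving 0.27518 Fe and 0.27518 O.
39.40 wt% SiO2 ÷ 60.083 g/mol = 0.65576 mol, giving 0.65576 Si and 1.31152 O.
Oxygen sums to 2.61960; scaling by 4/2.61960 = 1.52695 puts the formula on 4 O.
Si: 0.65576 × 1.52695 = 1.001 atoms per formula unit.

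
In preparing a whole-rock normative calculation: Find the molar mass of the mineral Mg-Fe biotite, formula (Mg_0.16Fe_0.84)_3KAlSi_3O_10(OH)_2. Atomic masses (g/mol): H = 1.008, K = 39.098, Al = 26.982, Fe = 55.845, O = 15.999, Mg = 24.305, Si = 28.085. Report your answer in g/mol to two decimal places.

496.73 g/mol

The formula mass is the sum 0.48×24.305 + 2.52×55.845 + 1×39.098 + 1×26.982 + 3×28.085 + 12×15.999 + 2×1.008.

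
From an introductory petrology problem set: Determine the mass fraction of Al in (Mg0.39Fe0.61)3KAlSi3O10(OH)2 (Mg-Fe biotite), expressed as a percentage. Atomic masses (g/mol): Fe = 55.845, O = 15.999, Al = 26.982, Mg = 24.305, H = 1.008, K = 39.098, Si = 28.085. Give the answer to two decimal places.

Formula mass = 1.17*24.305 + 1.83*55.845 + 1*39.098 + 1*26.982 + 3*28.085 + 12*15.999 + 2*1.008 = 474.972 g/mol, of which 26.982 g is Al.
So Al makes up 26.982/474.972 = 0.0568 of the mass, i.e. 5.68%.

5.68 mass %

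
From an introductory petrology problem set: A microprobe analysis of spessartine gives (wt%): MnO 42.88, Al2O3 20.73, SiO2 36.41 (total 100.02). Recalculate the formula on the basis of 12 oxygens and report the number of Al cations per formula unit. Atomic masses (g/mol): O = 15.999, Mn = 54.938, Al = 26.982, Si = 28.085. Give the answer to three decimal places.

MnO (M=70.937): mol = 0.60448; Mn = 0.60448, O = 0.60448.
Al2O3 (M=101.961): mol = 0.20331; Al = 0.40662, O = 0.60993.
SiO2 (M=60.083): mol = 0.60600; Si = 0.60600, O = 1.21200.
ΣO = 2.42641; factor = 12/ΣO = 4.94558.
Al apfu = 0.40662 × 4.94558 = 2.011.

2.011 Al apfu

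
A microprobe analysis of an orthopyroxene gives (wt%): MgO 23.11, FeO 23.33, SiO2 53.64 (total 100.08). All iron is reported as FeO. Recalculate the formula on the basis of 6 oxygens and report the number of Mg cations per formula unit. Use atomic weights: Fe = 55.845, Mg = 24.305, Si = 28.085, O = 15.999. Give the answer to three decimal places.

MgO: 23.11/40.304 = 0.57339 mol → 0.57339 mol Mg, 0.57339 mol O.
FeO: 23.33/71.844 = 0.32473 mol → 0.32473 mol Fe, 0.32473 mol O.
SiO2: 53.64/60.083 = 0.89277 mol → 0.89277 mol Si, 1.78554 mol O.
Total oxygen = 2.68366 mol. Normalization factor = 6/2.68366 = 2.23575.
Mg per 6 O = 0.57339 × 2.23575 = 1.282.

1.282 Mg apfu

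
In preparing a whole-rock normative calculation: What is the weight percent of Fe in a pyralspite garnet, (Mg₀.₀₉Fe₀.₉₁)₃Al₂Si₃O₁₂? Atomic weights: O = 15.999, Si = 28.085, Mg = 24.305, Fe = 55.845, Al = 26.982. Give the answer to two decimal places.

M((Mg₀.₀₉Fe₀.₉₁)₃Al₂Si₃O₁₂) = 489.226 g/mol.
Fe contributes 2.73 × 55.845 = 152.457 g per mole.
152.457/489.226 = 0.3116 → 31.16%.

31.16 wt%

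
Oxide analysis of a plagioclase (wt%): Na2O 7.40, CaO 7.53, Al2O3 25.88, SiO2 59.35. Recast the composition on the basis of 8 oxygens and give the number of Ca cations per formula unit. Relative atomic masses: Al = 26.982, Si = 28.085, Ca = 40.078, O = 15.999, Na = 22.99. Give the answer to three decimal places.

0.359 Ca apfu

Na2O (M=61.979): mol = 0.11940; Na = 0.23880, O = 0.11940.
CaO (M=56.077): mol = 0.13428; Ca = 0.13428, O = 0.13428.
Al2O3 (M=101.961): mol = 0.25382; Al = 0.50764, O = 0.76146.
SiO2 (M=60.083): mol = 0.98780; Si = 0.98780, O = 1.97560.
ΣO = 2.99074; factor = 8/ΣO = 2.67492.
Ca apfu = 0.13428 × 2.67492 = 0.359.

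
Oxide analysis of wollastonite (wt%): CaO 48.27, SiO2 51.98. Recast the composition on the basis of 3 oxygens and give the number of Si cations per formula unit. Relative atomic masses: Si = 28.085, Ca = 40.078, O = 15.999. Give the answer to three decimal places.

CaO: 48.27/56.077 = 0.86078 mol → 0.86078 mol Ca, 0.86078 mol O.
SiO2: 51.98/60.083 = 0.86514 mol → 0.86514 mol Si, 1.73028 mol O.
Total oxygen = 2.59106 mol. Normalization factor = 3/2.59106 = 1.15783.
Si per 3 O = 0.86514 × 1.15783 = 1.002.

1.002 Si apfu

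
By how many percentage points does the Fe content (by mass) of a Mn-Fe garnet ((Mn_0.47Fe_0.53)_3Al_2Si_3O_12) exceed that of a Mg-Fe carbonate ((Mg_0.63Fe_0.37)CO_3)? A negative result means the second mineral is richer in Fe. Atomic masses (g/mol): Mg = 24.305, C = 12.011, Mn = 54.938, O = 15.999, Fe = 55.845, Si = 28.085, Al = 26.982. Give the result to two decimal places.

First mineral: 88.794 g Fe in 496.463 g formula = 17.89 wt% Fe.
Second mineral: 20.663 g Fe in 95.983 g formula = 21.53 wt% Fe.
17.89% − 21.53% gives a difference of -3.64 percentage points.

-3.64 percentage points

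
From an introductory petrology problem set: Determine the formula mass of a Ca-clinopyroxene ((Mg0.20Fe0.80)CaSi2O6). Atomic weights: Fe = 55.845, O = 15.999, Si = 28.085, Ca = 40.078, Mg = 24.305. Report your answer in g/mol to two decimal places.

241.78 g/mol

The formula mass is the sum 0.20*24.305 + 0.80*55.845 + 1*40.078 + 2*28.085 + 6*15.999.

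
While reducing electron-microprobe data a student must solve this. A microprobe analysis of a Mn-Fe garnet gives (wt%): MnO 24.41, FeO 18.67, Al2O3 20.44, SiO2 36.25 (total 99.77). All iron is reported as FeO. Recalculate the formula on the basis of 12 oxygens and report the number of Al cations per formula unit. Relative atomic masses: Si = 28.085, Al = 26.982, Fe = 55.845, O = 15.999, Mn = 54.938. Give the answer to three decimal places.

1.995 Al apfu

MnO (M=70.937): mol = 0.34411; Mn = 0.34411, O = 0.34411.
FeO (M=71.844): mol = 0.25987; Fe = 0.25987, O = 0.25987.
Al2O3 (M=101.961): mol = 0.20047; Al = 0.40094, O = 0.60141.
SiO2 (M=60.083): mol = 0.60333; Si = 0.60333, O = 1.20666.
ΣO = 2.41205; factor = 12/ΣO = 4.97502.
Al apfu = 0.40094 × 4.97502 = 1.995.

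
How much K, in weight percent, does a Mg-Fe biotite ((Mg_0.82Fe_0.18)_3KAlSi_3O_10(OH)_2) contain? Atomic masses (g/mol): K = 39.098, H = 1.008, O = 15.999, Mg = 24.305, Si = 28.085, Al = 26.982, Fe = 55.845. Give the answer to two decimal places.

Molar mass of (Mg_0.82Fe_0.18)_3KAlSi_3O_10(OH)_2: 2.46*24.305 + 0.54*55.845 + 1*39.098 + 1*26.982 + 3*28.085 + 12*15.999 + 2*1.008 = 434.286 g/mol.
Mass of K per formula unit: 1 × 39.098 = 39.098 g.
Weight fraction K = 39.098 / 434.286 = 0.0900.

9.00 weight percent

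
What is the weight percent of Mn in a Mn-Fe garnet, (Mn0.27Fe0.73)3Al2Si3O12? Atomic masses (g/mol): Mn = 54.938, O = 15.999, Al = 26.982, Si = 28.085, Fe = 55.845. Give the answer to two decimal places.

Formula mass = 0.81·54.938 + 2.19·55.845 + 2·26.982 + 3·28.085 + 12·15.999 = 497.007 g/mol, of which 44.500 g is Mn.
So Mn makes up 44.500/497.007 = 0.0895 of the mass, i.e. 8.95%.

8.95 weight percent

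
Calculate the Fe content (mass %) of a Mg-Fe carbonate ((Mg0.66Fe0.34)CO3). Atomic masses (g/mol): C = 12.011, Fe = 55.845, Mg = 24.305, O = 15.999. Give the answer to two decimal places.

Formula mass = 0.66*24.305 + 0.34*55.845 + 1*12.011 + 3*15.999 = 95.037 g/mol, of which 18.987 g is Fe.
So Fe makes up 18.987/95.037 = 0.1998 of the mass, i.e. 19.98%.

19.98 mass %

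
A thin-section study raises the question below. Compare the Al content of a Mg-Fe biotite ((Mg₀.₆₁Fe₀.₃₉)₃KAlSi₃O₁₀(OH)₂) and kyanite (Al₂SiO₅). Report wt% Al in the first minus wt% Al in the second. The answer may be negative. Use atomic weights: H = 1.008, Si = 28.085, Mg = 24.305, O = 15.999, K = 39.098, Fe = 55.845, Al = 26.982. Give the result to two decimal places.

-27.36 percentage points

First mineral: 26.982 g Al in 454.156 g formula = 5.94 wt% Al.
Second mineral: 53.964 g Al in 162.044 g formula = 33.30 wt% Al.
5.94% − 33.30% gives a difference of -27.36 percentage points.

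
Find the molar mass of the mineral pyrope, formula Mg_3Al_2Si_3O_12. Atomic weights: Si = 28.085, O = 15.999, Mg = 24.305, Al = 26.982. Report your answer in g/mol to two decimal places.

403.12 g/mol

M = 3*24.305 + 2*26.982 + 3*28.085 + 12*15.999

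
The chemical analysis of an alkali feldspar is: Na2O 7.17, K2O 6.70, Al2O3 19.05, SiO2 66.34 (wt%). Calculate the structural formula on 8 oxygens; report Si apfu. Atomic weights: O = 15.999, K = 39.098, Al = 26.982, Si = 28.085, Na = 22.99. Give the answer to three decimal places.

7.17 wt% Na2O ÷ 61.979 g/mol = 0.11568 mol, giving 0.23136 Na and 0.11568 O.
6.70 wt% K2O ÷ 94.195 g/mol = 0.07113 mol, giving 0.14226 K and 0.07113 O.
19.05 wt% Al2O3 ÷ 101.961 g/mol = 0.18684 mol, giving 0.37368 Al and 0.56052 O.
66.34 wt% SiO2 ÷ 60.083 g/mol = 1.10414 mol, giving 1.10414 Si and 2.20828 O.
Oxygen sums to 2.95561; scaling by 8/2.95561 = 2.70672 puts the formula on 8 O.
Si: 1.10414 × 2.70672 = 2.989 atoms per formula unit.

2.989 Si apfu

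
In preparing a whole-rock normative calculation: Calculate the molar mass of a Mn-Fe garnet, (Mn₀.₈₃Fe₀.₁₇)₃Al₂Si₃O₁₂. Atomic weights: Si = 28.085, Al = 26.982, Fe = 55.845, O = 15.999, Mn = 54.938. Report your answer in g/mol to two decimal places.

495.48 g/mol

M = 2.49×54.938 + 0.51×55.845 + 2×26.982 + 3×28.085 + 12×15.999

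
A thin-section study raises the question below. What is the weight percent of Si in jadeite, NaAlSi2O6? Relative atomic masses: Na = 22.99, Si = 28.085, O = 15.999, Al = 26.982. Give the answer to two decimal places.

27.79 wt%

Formula mass = 1*22.99 + 1*26.982 + 2*28.085 + 6*15.999 = 202.136 g/mol, of which 56.170 g is Si.
So Si makes up 56.170/202.136 = 0.2779 of the mass, i.e. 27.79%.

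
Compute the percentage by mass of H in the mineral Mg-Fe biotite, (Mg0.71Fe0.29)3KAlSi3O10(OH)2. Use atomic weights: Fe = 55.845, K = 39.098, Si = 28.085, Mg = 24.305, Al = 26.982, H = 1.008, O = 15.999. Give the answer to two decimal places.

Formula mass = 2.13·24.305 + 0.87·55.845 + 1·39.098 + 1·26.982 + 3·28.085 + 12·15.999 + 2·1.008 = 444.694 g/mol, of which 2.016 g is H.
So H makes up 2.016/444.694 = 0.0045 of the mass, i.e. 0.45%.

0.45 weight percent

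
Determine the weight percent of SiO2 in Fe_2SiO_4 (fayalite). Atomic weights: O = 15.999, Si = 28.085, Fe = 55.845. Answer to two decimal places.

M(Fe_2SiO_4) = 203.771 g/mol; M(SiO2) = 60.083 g/mol.
Moles SiO2 per formula unit = 1 Si ÷ 1 = 1.0000.
SiO2 fraction = (1.0000 × 60.083) / 203.771 = 60.083/203.771 = 0.2949.

29.49 wt%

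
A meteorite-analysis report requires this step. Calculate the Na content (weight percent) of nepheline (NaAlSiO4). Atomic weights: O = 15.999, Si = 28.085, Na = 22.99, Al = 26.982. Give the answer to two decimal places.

16.18 weight percent

Molar mass of NaAlSiO4: 1×22.99 + 1×26.982 + 1×28.085 + 4×15.999 = 142.053 g/mol.
Mass of Na per formula unit: 1 × 22.99 = 22.990 g.
Weight fraction Na = 22.990 / 142.053 = 0.1618.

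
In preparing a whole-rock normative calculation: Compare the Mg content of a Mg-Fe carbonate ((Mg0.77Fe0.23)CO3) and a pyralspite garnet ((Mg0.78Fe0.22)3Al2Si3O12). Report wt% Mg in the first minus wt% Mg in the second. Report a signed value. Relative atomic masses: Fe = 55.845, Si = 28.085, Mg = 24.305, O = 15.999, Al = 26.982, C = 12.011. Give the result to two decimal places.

7.02 percentage points

First mineral: 18.715 g Mg in 91.567 g formula = 20.44 wt% Mg.
Second mineral: 56.874 g Mg in 423.938 g formula = 13.42 wt% Mg.
20.44% − 13.42% gives a difference of 7.02 percentage points.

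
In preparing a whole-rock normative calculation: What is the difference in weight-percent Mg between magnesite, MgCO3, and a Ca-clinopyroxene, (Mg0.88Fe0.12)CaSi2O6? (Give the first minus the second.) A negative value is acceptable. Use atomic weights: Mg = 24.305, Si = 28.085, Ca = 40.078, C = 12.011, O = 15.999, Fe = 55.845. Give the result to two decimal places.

First mineral: 24.305 g Mg in 84.313 g formula = 28.83 wt% Mg.
Second mineral: 21.388 g Mg in 220.332 g formula = 9.71 wt% Mg.
28.83% − 9.71% gives a difference of 19.12 percentage points.

19.12 percentage points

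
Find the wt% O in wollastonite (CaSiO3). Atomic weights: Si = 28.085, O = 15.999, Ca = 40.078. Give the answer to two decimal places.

Formula mass = 1×40.078 + 1×28.085 + 3×15.999 = 116.160 g/mol, of which 47.997 g is O.
So O makes up 47.997/116.160 = 0.4132 of the mass, i.e. 41.32%.

41.32 wt%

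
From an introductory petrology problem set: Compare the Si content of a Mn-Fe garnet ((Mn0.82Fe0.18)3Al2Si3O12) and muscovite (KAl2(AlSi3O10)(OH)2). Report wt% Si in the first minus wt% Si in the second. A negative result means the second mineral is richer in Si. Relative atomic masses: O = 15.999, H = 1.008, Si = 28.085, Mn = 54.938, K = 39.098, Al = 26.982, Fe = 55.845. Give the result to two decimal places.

Si in (Mn0.82Fe0.18)3Al2Si3O12: molar mass 495.511 g/mol; 3×28.085 = 84.255 g → 17.00 wt%.
Si in KAl2(AlSi3O10)(OH)2: molar mass 398.303 g/mol; 3×28.085 = 84.255 g → 21.15 wt%.
Difference = 17.00 − 21.15 = -4.15 percentage points.

-4.15 percentage points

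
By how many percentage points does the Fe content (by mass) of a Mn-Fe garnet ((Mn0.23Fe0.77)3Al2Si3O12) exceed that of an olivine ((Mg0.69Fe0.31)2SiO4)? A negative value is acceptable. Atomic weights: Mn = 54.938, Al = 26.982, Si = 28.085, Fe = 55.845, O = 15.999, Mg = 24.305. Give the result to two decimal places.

M((Mn0.23Fe0.77)3Al2Si3O12) = 497.116 g/mol, so wt% Fe = 129.002/497.116 × 100 = 25.95%.
M((Mg0.69Fe0.31)2SiO4) = 160.246 g/mol, so wt% Fe = 34.624/160.246 × 100 = 21.61%.
25.95 − 21.61 = 4.34 pp.

4.34 percentage points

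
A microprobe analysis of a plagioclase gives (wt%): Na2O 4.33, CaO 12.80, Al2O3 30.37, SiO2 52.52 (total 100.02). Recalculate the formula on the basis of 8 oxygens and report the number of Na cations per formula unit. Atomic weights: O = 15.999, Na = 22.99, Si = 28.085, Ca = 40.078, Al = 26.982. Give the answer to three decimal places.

Na2O (M=61.979): mol = 0.06986; Na = 0.13972, O = 0.06986.
CaO (M=56.077): mol = 0.22826; Ca = 0.22826, O = 0.22826.
Al2O3 (M=101.961): mol = 0.29786; Al = 0.59572, O = 0.89358.
SiO2 (M=60.083): mol = 0.87412; Si = 0.87412, O = 1.74824.
ΣO = 2.93994; factor = 8/ΣO = 2.72114.
Na apfu = 0.13972 × 2.72114 = 0.380.

0.380 Na apfu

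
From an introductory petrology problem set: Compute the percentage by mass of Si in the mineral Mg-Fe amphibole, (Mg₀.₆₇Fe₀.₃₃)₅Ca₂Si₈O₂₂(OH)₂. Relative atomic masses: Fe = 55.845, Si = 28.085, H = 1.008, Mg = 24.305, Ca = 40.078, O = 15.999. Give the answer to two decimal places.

Molar mass of (Mg₀.₆₇Fe₀.₃₃)₅Ca₂Si₈O₂₂(OH)₂: 3.35*24.305 + 1.65*55.845 + 2*40.078 + 8*28.085 + 24*15.999 + 2*1.008 = 864.394 g/mol.
Mass of Si per formula unit: 8 × 28.085 = 224.680 g.
Weight fraction Si = 224.680 / 864.394 = 0.2599.

25.99 wt%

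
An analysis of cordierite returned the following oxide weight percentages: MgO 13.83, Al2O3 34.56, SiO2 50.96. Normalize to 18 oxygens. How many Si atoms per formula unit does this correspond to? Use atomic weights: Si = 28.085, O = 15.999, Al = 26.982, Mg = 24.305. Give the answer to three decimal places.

4.995 Si apfu

MgO (M=40.304): mol = 0.34314; Mg = 0.34314, O = 0.34314.
Al2O3 (M=101.961): mol = 0.33895; Al = 0.67790, O = 1.01685.
SiO2 (M=60.083): mol = 0.84816; Si = 0.84816, O = 1.69632.
ΣO = 3.05631; factor = 18/ΣO = 5.88945.
Si apfu = 0.84816 × 5.88945 = 4.995.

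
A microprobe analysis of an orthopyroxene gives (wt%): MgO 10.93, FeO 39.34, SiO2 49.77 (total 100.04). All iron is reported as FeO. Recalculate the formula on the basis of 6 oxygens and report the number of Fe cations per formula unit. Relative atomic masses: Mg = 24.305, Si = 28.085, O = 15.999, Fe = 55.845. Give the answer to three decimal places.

1.327 Fe apfu

10.93 wt% MgO ÷ 40.304 g/mol = 0.27119 mol, giving 0.27119 Mg and 0.27119 O.
39.34 wt% FeO ÷ 71.844 g/mol = 0.54758 mol, giving 0.54758 Fe and 0.54758 O.
49.77 wt% SiO2 ÷ 60.083 g/mol = 0.82835 mol, giving 0.82835 Si and 1.65670 O.
Oxygen sums to 2.47547; scaling by 6/2.47547 = 2.42378 puts the formula on 6 O.
Fe: 0.54758 × 2.42378 = 1.327 atoms per formula unit.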